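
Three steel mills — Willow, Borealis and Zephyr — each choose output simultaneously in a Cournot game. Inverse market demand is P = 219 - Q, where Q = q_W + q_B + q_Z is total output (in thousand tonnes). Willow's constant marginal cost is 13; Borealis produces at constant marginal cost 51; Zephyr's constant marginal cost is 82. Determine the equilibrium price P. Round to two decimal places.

Willow's profit: π_W = (219 - Q)q_W - (13q_W). Setting ∂π_W/∂q_W = 0: 206 - 2q_W - (q_B + q_Z) = 0.
Borealis's profit: π_B = (219 - Q)q_B - (51q_B). Setting ∂π_B/∂q_B = 0: 168 - 2q_B - (q_W + q_Z) = 0.
Zephyr's first-order condition: 137 - 2q_Z - (q_W + q_B) = 0.
Adding the 3 first-order conditions: 511 − 4Q = 0, so Q = 511/4.
Back-substituting: q_W = (206 − 511/4) = 313/4, q_B = (168 − 511/4) = 161/4, q_Z = (137 − 511/4) = 37/4.
Total output Q = 511/4, so price P = 219 - 511/4 = 365/4.

91.25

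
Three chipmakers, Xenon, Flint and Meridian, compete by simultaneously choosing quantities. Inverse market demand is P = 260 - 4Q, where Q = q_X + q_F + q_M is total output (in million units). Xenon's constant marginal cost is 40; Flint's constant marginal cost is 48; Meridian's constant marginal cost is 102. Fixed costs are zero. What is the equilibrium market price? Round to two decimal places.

Xenon's profit: π_X = (260 - 4Q)q_X - (40q_X). Setting ∂π_X/∂q_X = 0: 220 - 8q_X - 4(q_F + q_M) = 0.
Flint's first-order condition: 212 - 8q_F - 4(q_X + q_M) = 0.
Meridian's first-order condition: 158 - 8q_M - 4(q_X + q_F) = 0.
Summing all 3 equations gives 590 − 16Q = 0, hence Q = 295/8.
Back-substituting: q_X = (220 − 295/2)/4 = 145/8, q_F = (212 − 295/2)/4 = 129/8, q_M = (158 − 295/2)/4 = 21/8.
Total output Q = 295/8, so price P = 260 - 4·(295/8) = 225/2.

112.50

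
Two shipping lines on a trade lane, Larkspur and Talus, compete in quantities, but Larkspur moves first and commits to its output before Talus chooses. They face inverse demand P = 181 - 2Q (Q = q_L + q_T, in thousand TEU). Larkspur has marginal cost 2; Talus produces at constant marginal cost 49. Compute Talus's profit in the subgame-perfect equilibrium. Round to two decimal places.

The follower Talus best-responds to any q_L: π_T = (181 - 2Q)q_T - 49q_T.
∂π_T/∂q_T = 132 - 2q_L - 4q_T = 0 gives the reaction function q_T = (132 - 2q_L)/4.
The leader anticipates this reaction. Substituting into P = 181 - 2Q gives P = 115 - q_L, so π_L = (115 - q_L)q_L - 2q_L.
Leader FOC: 113 - 2q_L = 0, so q_L = 113/2.
Then q_T = (132 - 2·(113/2))/4 = 19/4.
Price P = 181 - 2·(245/4) = 117/2.
Talus's profit: (117/2 - 49)·(19/4) = 361/8.

45.13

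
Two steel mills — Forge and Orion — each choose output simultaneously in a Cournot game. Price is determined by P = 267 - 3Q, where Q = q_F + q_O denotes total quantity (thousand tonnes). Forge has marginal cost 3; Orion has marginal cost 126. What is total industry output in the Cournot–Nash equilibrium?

Forge's profit: π_F = (267 - 3Q)q_F - (3q_F). Setting ∂π_F/∂q_F = 0: 264 - 6q_F - 3(q_O) = 0.
Orion's profit: π_O = (267 - 3Q)q_O - (126q_O). Setting ∂π_O/∂q_O = 0: 141 - 6q_O - 3(q_F) = 0.
Best responses: q_F = (264 - 3q_O)/6, q_O = (141 - 3q_F)/6.
Solving the pair: q_F = 43, q_O = 2.
Total output Q = 43 + 2 = 45.

45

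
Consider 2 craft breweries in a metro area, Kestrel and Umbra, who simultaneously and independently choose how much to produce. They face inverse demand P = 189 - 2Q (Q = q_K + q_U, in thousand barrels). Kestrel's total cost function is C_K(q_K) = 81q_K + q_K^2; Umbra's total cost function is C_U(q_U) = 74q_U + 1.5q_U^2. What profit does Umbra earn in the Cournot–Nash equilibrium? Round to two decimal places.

544.57

Kestrel's profit: π_K = (189 - 2Q)q_K - (81q_K + q_K²). Setting ∂π_K/∂q_K = 0: 108 - 6q_K - 2(q_U) = 0.
Umbra's first-order condition: 115 - 7q_U - 2(q_K) = 0.
Best responses: q_K = (108 - 2q_U)/6, q_U = (115 - 2q_K)/7.
Substituting one into the other gives q_K = 263/19 and q_U = 237/19.
Price P = 189 - 2·(500/19) = 136.3684.
Umbra's profit: 136.3684·(237/19) - 74·(237/19) - (3/2)(237/19)² = 544.5748.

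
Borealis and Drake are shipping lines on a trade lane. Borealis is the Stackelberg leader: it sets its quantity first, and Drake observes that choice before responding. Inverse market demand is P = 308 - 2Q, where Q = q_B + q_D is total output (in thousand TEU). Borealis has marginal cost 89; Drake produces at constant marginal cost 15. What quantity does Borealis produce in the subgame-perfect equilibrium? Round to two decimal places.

36.25

Solve by backward induction. Given q_B, the follower Drake maximises π_D = (308 - 2q_B - 2q_D)q_D - 15q_D.
Setting the follower's marginal profit to zero, 293 - 2q_B - 4q_D = 0, i.e. q_D = (293 - 2q_B)/4.
The leader anticipates this reaction. Substituting into P = 308 - 2Q gives P = 323/2 - q_B, so π_B = (323/2 - q_B)q_B - 89q_B.
The leader's first-order condition 145/2 - 2q_B = 0 yields q_B = 145/4.
Then q_D = (293 - 2·(145/4))/4 = 441/8.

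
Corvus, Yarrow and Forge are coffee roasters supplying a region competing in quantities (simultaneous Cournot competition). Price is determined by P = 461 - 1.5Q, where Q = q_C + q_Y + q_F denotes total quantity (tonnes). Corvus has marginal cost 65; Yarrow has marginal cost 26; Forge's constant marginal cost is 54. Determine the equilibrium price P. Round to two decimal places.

Corvus's profit: π_C = (461 - 1.5Q)q_C - (65q_C). Setting ∂π_C/∂q_C = 0: 396 - 3q_C - (3/2)(q_Y + q_F) = 0.
Yarrow's first-order condition: 435 - 3q_Y - (3/2)(q_C + q_F) = 0.
Forge's first-order condition: 407 - 3q_F - (3/2)(q_C + q_Y) = 0.
Adding the 3 conditions: 1238 − 3Q − 3Q = 0, i.e. Q = 619/3.
Back-substituting: q_C = (396 − 619/2)/(3/2) = 173/3, q_Y = (435 − 619/2)/(3/2) = 251/3, q_F = (407 − 619/2)/(3/2) = 65.
Total output Q = 619/3, so price P = 461 - (3/2)·(619/3) = 303/2.

151.50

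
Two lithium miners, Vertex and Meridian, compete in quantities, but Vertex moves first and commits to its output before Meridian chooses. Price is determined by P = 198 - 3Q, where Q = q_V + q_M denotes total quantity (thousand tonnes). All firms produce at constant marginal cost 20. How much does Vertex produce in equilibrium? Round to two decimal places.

29.67

The follower Meridian best-responds to any q_V: π_M = (198 - 3Q)q_M - 20q_M.
∂π_M/∂q_M = 178 - 3q_V - 6q_M = 0 gives the reaction function q_M = (178 - 3q_V)/6.
The leader anticipates this reaction. Substituting into P = 198 - 3Q gives P = 109 - (3/2)q_V, so π_V = (109 - (3/2)q_V)q_V - 20q_V.
The leader's first-order condition 89 - 3q_V = 0 yields q_V = 89/3.
Then q_M = (178 - 3·(89/3))/6 = 89/6.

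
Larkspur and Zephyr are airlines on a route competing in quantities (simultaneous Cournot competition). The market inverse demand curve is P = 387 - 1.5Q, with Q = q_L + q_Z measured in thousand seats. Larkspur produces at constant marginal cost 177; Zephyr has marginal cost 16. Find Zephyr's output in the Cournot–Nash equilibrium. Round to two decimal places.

118.22

Larkspur's profit: π_L = (387 - 1.5Q)q_L - (177q_L). Setting ∂π_L/∂q_L = 0: 210 - 3q_L - (3/2)(q_Z) = 0.
Zephyr's profit: π_Z = (387 - 1.5Q)q_Z - (16q_Z). Setting ∂π_Z/∂q_Z = 0: 371 - 3q_Z - (3/2)(q_L) = 0.
Rearranging gives the reaction functions q_L = (210 - (3/2)q_Z)/3 and q_Z = (371 - (3/2)q_L)/3.
Substituting one into the other gives q_L = 98/9 and q_Z = 1064/9.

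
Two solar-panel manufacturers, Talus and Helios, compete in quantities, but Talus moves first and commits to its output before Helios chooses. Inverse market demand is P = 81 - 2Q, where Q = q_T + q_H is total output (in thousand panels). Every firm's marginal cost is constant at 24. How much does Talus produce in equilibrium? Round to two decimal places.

Solve by backward induction. Given q_T, the follower Helios maximises π_H = (81 - 2q_T - 2q_H)q_H - 24q_H.
Setting the follower's marginal profit to zero, 57 - 2q_T - 4q_H = 0, i.e. q_H = (57 - 2q_T)/4.
The leader anticipates this reaction. Substituting into P = 81 - 2Q gives P = 105/2 - q_T, so π_T = (105/2 - q_T)q_T - 24q_T.
The leader's first-order condition 57/2 - 2q_T = 0 yields q_T = 57/4.
Then q_H = (57 - 2·(57/4))/4 = 57/8.

14.25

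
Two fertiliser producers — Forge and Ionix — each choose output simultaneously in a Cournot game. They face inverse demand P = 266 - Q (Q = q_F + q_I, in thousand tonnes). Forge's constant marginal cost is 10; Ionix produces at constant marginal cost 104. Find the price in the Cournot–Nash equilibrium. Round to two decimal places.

126.67

Forge's profit: π_F = (266 - Q)q_F - (10q_F). Setting ∂π_F/∂q_F = 0: 256 - 2q_F - (q_I) = 0.
Ionix's profit: π_I = (266 - Q)q_I - (104q_I). Setting ∂π_I/∂q_I = 0: 162 - 2q_I - (q_F) = 0.
Best responses: q_F = (256 - q_I)/2, q_I = (162 - q_F)/2.
Substituting one into the other gives q_F = 350/3 and q_I = 68/3.
Total output Q = 418/3, so price P = 266 - 418/3 = 380/3.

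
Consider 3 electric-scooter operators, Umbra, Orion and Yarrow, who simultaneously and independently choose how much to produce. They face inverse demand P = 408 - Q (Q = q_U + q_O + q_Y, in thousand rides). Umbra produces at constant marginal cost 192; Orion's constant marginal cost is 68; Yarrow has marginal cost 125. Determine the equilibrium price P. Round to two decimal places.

Umbra's profit: π_U = (408 - Q)q_U - (192q_U). Setting ∂π_U/∂q_U = 0: 216 - 2q_U - (q_O + q_Y) = 0.
Orion's profit: π_O = (408 - Q)q_O - (68q_O). Setting ∂π_O/∂q_O = 0: 340 - 2q_O - (q_U + q_Y) = 0.
Yarrow's first-order condition: 283 - 2q_Y - (q_U + q_O) = 0.
Summing all 3 equations gives 839 − 4Q = 0, hence Q = 839/4.
Back-substituting: q_U = (216 − 839/4) = 25/4, q_O = (340 − 839/4) = 521/4, q_Y = (283 − 839/4) = 293/4.
Total output Q = 839/4, so price P = 408 - 839/4 = 793/4.

198.25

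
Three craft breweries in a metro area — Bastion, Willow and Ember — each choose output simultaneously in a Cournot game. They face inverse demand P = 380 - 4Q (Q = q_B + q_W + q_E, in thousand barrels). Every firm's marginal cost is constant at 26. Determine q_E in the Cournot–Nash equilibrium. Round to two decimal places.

A representative firm's profit is π_i = q_i(380 - 4Q) - 26q_i.
First-order condition (treating rivals' output as given): 354 - 8q_i - 4·Σ_{j≠i} q_j = 0.
By symmetry each firm produces the same amount; substituting Σ_{j≠i} q_j = 2q_i yields q_i = 354/16 = 177/8.

22.13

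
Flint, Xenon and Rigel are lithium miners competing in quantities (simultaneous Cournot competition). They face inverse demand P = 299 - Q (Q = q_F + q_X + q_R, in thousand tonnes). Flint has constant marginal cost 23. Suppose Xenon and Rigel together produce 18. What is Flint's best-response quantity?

129

With rivals' combined output fixed at 18, Flint's profit is π_F = (299 - 18 - q_F)q_F - (23q_F) = (281 - q_F)q_F - (23q_F).
∂π_F/∂q_F = 258 - 2q_F = 0, so q_F = 129.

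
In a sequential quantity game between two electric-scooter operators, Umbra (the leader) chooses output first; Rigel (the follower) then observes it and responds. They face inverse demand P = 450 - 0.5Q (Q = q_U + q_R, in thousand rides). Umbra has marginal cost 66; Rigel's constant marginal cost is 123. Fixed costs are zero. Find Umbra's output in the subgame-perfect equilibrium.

441

The follower Rigel best-responds to any q_U: π_R = (450 - 0.5Q)q_R - 123q_R.
Setting the follower's marginal profit to zero, 327 - (1/2)q_U - q_R = 0, i.e. q_R = (327 - (1/2)q_U).
The leader anticipates this reaction. Substituting into P = 450 - 0.5Q gives P = 573/2 - (1/4)q_U, so π_U = (573/2 - (1/4)q_U)q_U - 66q_U.
Leader FOC: 441/2 - (1/2)q_U = 0, so q_U = 441.
Then q_R = (327 - (1/2)·441) = 213/2.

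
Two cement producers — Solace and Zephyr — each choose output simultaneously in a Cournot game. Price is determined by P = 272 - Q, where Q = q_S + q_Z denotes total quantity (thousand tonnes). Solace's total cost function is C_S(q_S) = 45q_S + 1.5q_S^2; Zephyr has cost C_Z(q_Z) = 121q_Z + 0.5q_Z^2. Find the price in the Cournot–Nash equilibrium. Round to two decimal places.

196.43

Solace's profit: π_S = (272 - Q)q_S - (45q_S + (3/2)q_S²). Setting ∂π_S/∂q_S = 0: 227 - 5q_S - (q_Z) = 0.
Zephyr's profit: π_Z = (272 - Q)q_Z - (121q_Z + (1/2)q_Z²). Setting ∂π_Z/∂q_Z = 0: 151 - 3q_Z - (q_S) = 0.
So q_S = (227 - q_Z)/5 and q_Z = (151 - q_S)/3.
Substituting one into the other gives q_S = 265/7 and q_Z = 264/7.
Total output Q = 529/7, so price P = 272 - 529/7 = 1375/7.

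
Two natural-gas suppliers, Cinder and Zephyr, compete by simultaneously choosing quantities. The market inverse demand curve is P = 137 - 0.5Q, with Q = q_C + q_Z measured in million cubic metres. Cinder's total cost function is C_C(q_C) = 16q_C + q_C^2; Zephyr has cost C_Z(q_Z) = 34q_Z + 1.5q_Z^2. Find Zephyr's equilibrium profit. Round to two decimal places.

894.56

Cinder's profit: π_C = (137 - 0.5Q)q_C - (16q_C + q_C²). Setting ∂π_C/∂q_C = 0: 121 - 3q_C - (1/2)(q_Z) = 0.
Zephyr's first-order condition: 103 - 4q_Z - (1/2)(q_C) = 0.
Rearranging gives the reaction functions q_C = (121 - (1/2)q_Z)/3 and q_Z = (103 - (1/2)q_C)/4.
Substituting one into the other gives q_C = 1730/47 and q_Z = 994/47.
Price P = 137 - (1/2)·57.9574 = 108.0213.
Zephyr's profit: 108.0213·(994/47) - 34·(994/47) - (3/2)(994/47)² = 894.5550.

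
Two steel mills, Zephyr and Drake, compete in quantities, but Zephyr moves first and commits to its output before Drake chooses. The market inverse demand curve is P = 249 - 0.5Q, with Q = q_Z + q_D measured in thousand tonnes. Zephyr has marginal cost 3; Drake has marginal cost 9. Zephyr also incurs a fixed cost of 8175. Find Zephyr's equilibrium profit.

The follower Drake best-responds to any q_Z: π_D = (249 - 0.5Q)q_D - 9q_D.
∂π_D/∂q_D = 240 - (1/2)q_Z - q_D = 0 gives the reaction function q_D = (240 - (1/2)q_Z).
Zephyr substitutes q_D(q_Z) into its own profit: π_Z = q_Z(249 - (1/2)q_Z - (240 - (1/2)q_Z)/2) - 3q_Z = (129 - (1/4)q_Z)q_Z - 3q_Z.
Maximising: ∂π_Z/∂q_Z = 126 - (1/2)q_Z = 0, giving q_Z = 252.
Then q_D = (240 - (1/2)·252) = 114.
Price P = 249 - (1/2)·366 = 66.
Zephyr's profit: (66 - 3)·252 - 8175 = 7701.

7701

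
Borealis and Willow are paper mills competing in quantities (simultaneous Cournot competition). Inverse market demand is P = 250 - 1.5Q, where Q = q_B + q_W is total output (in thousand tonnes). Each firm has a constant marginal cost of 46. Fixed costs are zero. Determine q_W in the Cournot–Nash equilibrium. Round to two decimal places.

A representative firm's profit is π_i = q_i(250 - 1.5Q) - 46q_i.
First-order condition (treating rivals' output as given): 204 - 3q_i - (3/2)q_j = 0.
With identical firms every q_j equals q_i, so q_j = q_i and 204 = (9/2)q_i, giving q_i = 136/3.

45.33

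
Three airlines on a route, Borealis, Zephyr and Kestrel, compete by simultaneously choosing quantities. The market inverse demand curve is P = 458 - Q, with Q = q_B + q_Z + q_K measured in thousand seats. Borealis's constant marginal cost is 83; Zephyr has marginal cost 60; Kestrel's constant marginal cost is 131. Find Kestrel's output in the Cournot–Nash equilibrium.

Borealis's profit: π_B = (458 - Q)q_B - (83q_B). Setting ∂π_B/∂q_B = 0: 375 - 2q_B - (q_Z + q_K) = 0.
Zephyr's first-order condition: 398 - 2q_Z - (q_B + q_K) = 0.
Kestrel's profit: π_K = (458 - Q)q_K - (131q_K). Setting ∂π_K/∂q_K = 0: 327 - 2q_K - (q_B + q_Z) = 0.
Adding the 3 conditions: 1100 − 2Q − 2Q = 0, i.e. Q = 275.
Back-substituting: q_B = (375 − 275) = 100, q_Z = (398 − 275) = 123, q_K = (327 − 275) = 52.

52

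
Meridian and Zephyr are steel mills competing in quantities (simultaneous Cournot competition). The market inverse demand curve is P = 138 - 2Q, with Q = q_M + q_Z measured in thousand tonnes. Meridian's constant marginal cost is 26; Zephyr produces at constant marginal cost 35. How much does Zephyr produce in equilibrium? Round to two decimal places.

15.67

Meridian's profit: π_M = (138 - 2Q)q_M - (26q_M). Setting ∂π_M/∂q_M = 0: 112 - 4q_M - 2(q_Z) = 0.
Zephyr's first-order condition: 103 - 4q_Z - 2(q_M) = 0.
So q_M = (112 - 2q_Z)/4 and q_Z = (103 - 2q_M)/4.
Solving the pair: q_M = 121/6, q_Z = 47/3.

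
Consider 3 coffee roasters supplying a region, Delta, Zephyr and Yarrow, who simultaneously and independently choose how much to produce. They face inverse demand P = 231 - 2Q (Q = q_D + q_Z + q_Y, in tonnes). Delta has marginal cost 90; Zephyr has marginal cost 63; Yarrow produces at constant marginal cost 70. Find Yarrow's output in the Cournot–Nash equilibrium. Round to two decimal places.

21.75

Delta's profit: π_D = (231 - 2Q)q_D - (90q_D). Setting ∂π_D/∂q_D = 0: 141 - 4q_D - 2(q_Z + q_Y) = 0.
Zephyr's first-order condition: 168 - 4q_Z - 2(q_D + q_Y) = 0.
Yarrow's first-order condition: 161 - 4q_Y - 2(q_D + q_Z) = 0.
Adding the 3 first-order conditions: 470 − 8Q = 0, so Q = 235/4.
Back-substituting: q_D = (141 − 235/2)/2 = 47/4, q_Z = (168 − 235/2)/2 = 101/4, q_Y = (161 − 235/2)/2 = 87/4.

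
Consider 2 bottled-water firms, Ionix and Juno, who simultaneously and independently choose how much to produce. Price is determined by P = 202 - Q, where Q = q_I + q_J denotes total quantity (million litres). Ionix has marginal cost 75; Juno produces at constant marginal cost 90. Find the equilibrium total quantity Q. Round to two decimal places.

Ionix's profit: π_I = (202 - Q)q_I - (75q_I). Setting ∂π_I/∂q_I = 0: 127 - 2q_I - (q_J) = 0.
Juno's first-order condition: 112 - 2q_J - (q_I) = 0.
So q_I = (127 - q_J)/2 and q_J = (112 - q_I)/2.
Solving the pair: q_I = 142/3, q_J = 97/3.
Total output Q = 142/3 + 97/3 = 239/3.

79.67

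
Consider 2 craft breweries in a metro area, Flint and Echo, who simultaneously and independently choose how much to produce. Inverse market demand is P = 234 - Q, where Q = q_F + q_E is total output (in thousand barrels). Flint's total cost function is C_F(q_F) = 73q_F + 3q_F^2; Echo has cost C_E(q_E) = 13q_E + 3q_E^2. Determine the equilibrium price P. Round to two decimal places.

Flint's profit: π_F = (234 - Q)q_F - (73q_F + 3q_F²). Setting ∂π_F/∂q_F = 0: 161 - 8q_F - (q_E) = 0.
Echo's first-order condition: 221 - 8q_E - (q_F) = 0.
Best responses: q_F = (161 - q_E)/8, q_E = (221 - q_F)/8.
Substituting one into the other gives q_F = 1067/63 and q_E = 1607/63.
Total output Q = 382/9, so price P = 234 - 382/9 = 1724/9.

191.56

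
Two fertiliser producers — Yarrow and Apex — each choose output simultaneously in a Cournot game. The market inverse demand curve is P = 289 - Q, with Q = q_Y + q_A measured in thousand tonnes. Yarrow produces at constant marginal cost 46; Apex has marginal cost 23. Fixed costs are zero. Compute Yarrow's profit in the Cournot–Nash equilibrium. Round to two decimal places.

5377.78

Yarrow's profit: π_Y = (289 - Q)q_Y - (46q_Y). Setting ∂π_Y/∂q_Y = 0: 243 - 2q_Y - (q_A) = 0.
Apex's profit: π_A = (289 - Q)q_A - (23q_A). Setting ∂π_A/∂q_A = 0: 266 - 2q_A - (q_Y) = 0.
Rearranging gives the reaction functions q_Y = (243 - q_A)/2 and q_A = (266 - q_Y)/2.
Solving the pair: q_Y = 220/3, q_A = 289/3.
Price P = 289 - 509/3 = 358/3.
Yarrow's profit: (358/3 - 46)·(220/3) = 5377.7778.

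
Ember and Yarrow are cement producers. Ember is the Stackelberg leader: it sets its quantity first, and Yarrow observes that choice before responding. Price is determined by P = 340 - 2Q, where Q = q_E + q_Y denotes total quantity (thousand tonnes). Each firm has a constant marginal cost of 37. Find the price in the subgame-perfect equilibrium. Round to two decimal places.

112.75

Solve by backward induction. Given q_E, the follower Yarrow maximises π_Y = (340 - 2q_E - 2q_Y)q_Y - 37q_Y.
Follower FOC: 303 - 2q_E - 4q_Y = 0, so q_Y(q_E) = (303 - 2q_E)/4.
Ember substitutes q_Y(q_E) into its own profit: π_E = q_E(340 - 2q_E - (303 - 2q_E)/2) - 37q_E = (377/2 - q_E)q_E - 37q_E.
Leader FOC: 303/2 - 2q_E = 0, so q_E = 303/4.
Then q_Y = (303 - 2·(303/4))/4 = 303/8.
Total output Q = 909/8, so price P = 340 - 2·(909/8) = 451/4.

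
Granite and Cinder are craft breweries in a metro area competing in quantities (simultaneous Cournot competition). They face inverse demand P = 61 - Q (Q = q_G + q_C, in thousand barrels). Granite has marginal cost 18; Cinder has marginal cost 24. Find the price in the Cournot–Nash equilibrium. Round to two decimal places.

Granite's profit: π_G = (61 - Q)q_G - (18q_G). Setting ∂π_G/∂q_G = 0: 43 - 2q_G - (q_C) = 0.
Cinder's first-order condition: 37 - 2q_C - (q_G) = 0.
Rearranging gives the reaction functions q_G = (43 - q_C)/2 and q_C = (37 - q_G)/2.
Substituting one into the other gives q_G = 49/3 and q_C = 31/3.
Total output Q = 80/3, so price P = 61 - 80/3 = 103/3.

34.33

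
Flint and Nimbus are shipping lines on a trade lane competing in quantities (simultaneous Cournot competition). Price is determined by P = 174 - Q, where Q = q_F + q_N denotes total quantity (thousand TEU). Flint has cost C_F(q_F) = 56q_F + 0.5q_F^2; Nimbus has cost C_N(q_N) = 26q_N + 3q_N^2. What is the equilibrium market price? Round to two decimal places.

125.22

Flint's profit: π_F = (174 - Q)q_F - (56q_F + (1/2)q_F²). Setting ∂π_F/∂q_F = 0: 118 - 3q_F - (q_N) = 0.
Nimbus's profit: π_N = (174 - Q)q_N - (26q_N + 3q_N²). Setting ∂π_N/∂q_N = 0: 148 - 8q_N - (q_F) = 0.
Best responses: q_F = (118 - q_N)/3, q_N = (148 - q_F)/8.
Substituting one into the other gives q_F = 796/23 and q_N = 326/23.
Total output Q = 1122/23, so price P = 174 - 1122/23 = 125.2174.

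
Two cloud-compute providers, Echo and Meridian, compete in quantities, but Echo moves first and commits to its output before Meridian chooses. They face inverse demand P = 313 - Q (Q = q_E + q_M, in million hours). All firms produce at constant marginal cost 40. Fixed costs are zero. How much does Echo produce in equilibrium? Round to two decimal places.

Solve by backward induction. Given q_E, the follower Meridian maximises π_M = (313 - q_E - q_M)q_M - 40q_M.
Follower FOC: 273 - q_E - 2q_M = 0, so q_M(q_E) = (273 - q_E)/2.
The leader anticipates this reaction. Substituting into P = 313 - Q gives P = 353/2 - (1/2)q_E, so π_E = (353/2 - (1/2)q_E)q_E - 40q_E.
The leader's first-order condition 273/2 - q_E = 0 yields q_E = 273/2.
Then q_M = (273 - 273/2)/2 = 273/4.

136.50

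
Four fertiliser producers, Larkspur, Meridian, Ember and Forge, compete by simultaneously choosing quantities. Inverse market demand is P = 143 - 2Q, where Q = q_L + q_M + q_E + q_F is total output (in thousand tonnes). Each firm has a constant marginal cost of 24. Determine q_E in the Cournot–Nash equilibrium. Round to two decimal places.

A representative firm's profit is π_i = q_i(143 - 2Q) - 24q_i.
Setting ∂π_i/∂q_i = 0 with rivals' quantities fixed: 119 - 4q_i - 2·Σ_{j≠i} q_j = 0.
With identical firms every q_j equals q_i, so Σ_{j≠i} q_j = 3q_i and 119 = 10q_i, giving q_i = 119/10.

11.90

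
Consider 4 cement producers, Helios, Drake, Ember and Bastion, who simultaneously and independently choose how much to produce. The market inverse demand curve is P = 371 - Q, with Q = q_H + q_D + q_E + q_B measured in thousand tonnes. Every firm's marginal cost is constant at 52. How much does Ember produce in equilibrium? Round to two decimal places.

A representative firm's profit is π_i = q_i(371 - Q) - 52q_i.
First-order condition (treating rivals' output as given): 319 - 2q_i - Σ_{j≠i} q_j = 0.
By symmetry each firm produces the same amount; substituting Σ_{j≠i} q_j = 3q_i yields q_i = 319/5.

63.80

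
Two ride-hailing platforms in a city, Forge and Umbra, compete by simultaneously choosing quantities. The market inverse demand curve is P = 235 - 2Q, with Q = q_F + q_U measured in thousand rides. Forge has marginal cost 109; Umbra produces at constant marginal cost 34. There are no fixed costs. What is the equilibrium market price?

126

Forge's profit: π_F = (235 - 2Q)q_F - (109q_F). Setting ∂π_F/∂q_F = 0: 126 - 4q_F - 2(q_U) = 0.
Umbra's first-order condition: 201 - 4q_U - 2(q_F) = 0.
So q_F = (126 - 2q_U)/4 and q_U = (201 - 2q_F)/4.
Solving the pair: q_F = 17/2, q_U = 46.
Total output Q = 109/2, so price P = 235 - 2·(109/2) = 126.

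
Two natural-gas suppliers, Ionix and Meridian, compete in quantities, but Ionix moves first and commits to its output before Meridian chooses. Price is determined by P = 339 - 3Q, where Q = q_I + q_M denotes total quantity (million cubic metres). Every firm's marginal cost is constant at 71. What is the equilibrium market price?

138

Solve by backward induction. Given q_I, the follower Meridian maximises π_M = (339 - 3q_I - 3q_M)q_M - 71q_M.
∂π_M/∂q_M = 268 - 3q_I - 6q_M = 0 gives the reaction function q_M = (268 - 3q_I)/6.
Ionix substitutes q_M(q_I) into its own profit: π_I = q_I(339 - 3q_I - (268 - 3q_I)/2) - 71q_I = (205 - (3/2)q_I)q_I - 71q_I.
Leader FOC: 134 - 3q_I = 0, so q_I = 134/3.
Then q_M = (268 - 3·(134/3))/6 = 67/3.
Total output Q = 67, so price P = 339 - 3·67 = 138.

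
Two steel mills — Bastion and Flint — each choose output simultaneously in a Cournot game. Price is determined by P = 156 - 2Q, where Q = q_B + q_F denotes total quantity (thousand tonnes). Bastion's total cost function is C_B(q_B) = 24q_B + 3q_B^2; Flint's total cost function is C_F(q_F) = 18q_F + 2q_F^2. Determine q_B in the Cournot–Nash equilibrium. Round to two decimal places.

Bastion's profit: π_B = (156 - 2Q)q_B - (24q_B + 3q_B²). Setting ∂π_B/∂q_B = 0: 132 - 10q_B - 2(q_F) = 0.
Flint's profit: π_F = (156 - 2Q)q_F - (18q_F + 2q_F²). Setting ∂π_F/∂q_F = 0: 138 - 8q_F - 2(q_B) = 0.
Best responses: q_B = (132 - 2q_F)/10, q_F = (138 - 2q_B)/8.
Solving the pair: q_B = 195/19, q_F = 279/19.

10.26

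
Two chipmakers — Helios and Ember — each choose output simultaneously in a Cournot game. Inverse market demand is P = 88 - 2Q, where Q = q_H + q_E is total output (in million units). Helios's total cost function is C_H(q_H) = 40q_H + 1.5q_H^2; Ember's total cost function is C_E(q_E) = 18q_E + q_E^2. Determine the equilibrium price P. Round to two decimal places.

Helios's profit: π_H = (88 - 2Q)q_H - (40q_H + (3/2)q_H²). Setting ∂π_H/∂q_H = 0: 48 - 7q_H - 2(q_E) = 0.
Ember's first-order condition: 70 - 6q_E - 2(q_H) = 0.
So q_H = (48 - 2q_E)/7 and q_E = (70 - 2q_H)/6.
Substituting one into the other gives q_H = 74/19 and q_E = 197/19.
Total output Q = 271/19, so price P = 88 - 2·(271/19) = 1130/19.

59.47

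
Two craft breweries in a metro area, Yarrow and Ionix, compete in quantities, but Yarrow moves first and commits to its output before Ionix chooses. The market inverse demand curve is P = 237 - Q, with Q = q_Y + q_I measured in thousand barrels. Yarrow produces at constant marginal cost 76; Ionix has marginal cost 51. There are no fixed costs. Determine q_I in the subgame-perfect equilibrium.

59

The follower Ionix best-responds to any q_Y: π_I = (237 - Q)q_I - 51q_I.
Follower FOC: 186 - q_Y - 2q_I = 0, so q_I(q_Y) = (186 - q_Y)/2.
The leader anticipates this reaction. Substituting into P = 237 - Q gives P = 144 - (1/2)q_Y, so π_Y = (144 - (1/2)q_Y)q_Y - 76q_Y.
Leader FOC: 68 - q_Y = 0, so q_Y = 68.
Then q_I = (186 - 68)/2 = 59.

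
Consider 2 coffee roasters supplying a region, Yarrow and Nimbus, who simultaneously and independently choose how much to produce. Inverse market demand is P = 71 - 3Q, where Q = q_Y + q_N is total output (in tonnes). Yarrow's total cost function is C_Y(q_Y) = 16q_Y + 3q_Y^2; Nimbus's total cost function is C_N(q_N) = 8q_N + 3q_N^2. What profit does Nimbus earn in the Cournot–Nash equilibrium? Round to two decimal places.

114.99

Yarrow's profit: π_Y = (71 - 3Q)q_Y - (16q_Y + 3q_Y²). Setting ∂π_Y/∂q_Y = 0: 55 - 12q_Y - 3(q_N) = 0.
Nimbus's profit: π_N = (71 - 3Q)q_N - (8q_N + 3q_N²). Setting ∂π_N/∂q_N = 0: 63 - 12q_N - 3(q_Y) = 0.
Best responses: q_Y = (55 - 3q_N)/12, q_N = (63 - 3q_Y)/12.
Substituting one into the other gives q_Y = 157/45 and q_N = 197/45.
Price P = 71 - 3·(118/15) = 237/5.
Nimbus's profit: (237/5)·(197/45) - 8·(197/45) - 3(197/45)² = 114.9896.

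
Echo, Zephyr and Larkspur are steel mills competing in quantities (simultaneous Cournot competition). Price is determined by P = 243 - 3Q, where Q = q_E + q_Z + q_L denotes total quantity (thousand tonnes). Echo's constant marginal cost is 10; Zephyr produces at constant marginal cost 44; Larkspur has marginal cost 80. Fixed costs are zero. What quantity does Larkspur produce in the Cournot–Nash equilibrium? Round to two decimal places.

Echo's profit: π_E = (243 - 3Q)q_E - (10q_E). Setting ∂π_E/∂q_E = 0: 233 - 6q_E - 3(q_Z + q_L) = 0.
Zephyr's profit: π_Z = (243 - 3Q)q_Z - (44q_Z). Setting ∂π_Z/∂q_Z = 0: 199 - 6q_Z - 3(q_E + q_L) = 0.
Larkspur's profit: π_L = (243 - 3Q)q_L - (80q_L). Setting ∂π_L/∂q_L = 0: 163 - 6q_L - 3(q_E + q_Z) = 0.
Adding the 3 conditions: 595 − 6Q − 6Q = 0, i.e. Q = 595/12.
Back-substituting: q_E = (233 − 595/4)/3 = 337/12, q_Z = (199 − 595/4)/3 = 67/4, q_L = (163 − 595/4)/3 = 19/4.

4.75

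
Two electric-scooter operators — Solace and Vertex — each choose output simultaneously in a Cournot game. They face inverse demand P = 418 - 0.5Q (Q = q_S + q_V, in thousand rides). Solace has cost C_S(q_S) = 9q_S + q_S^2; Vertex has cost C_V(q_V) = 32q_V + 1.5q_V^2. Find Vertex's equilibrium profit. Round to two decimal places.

13170.30

Solace's profit: π_S = (418 - 0.5Q)q_S - (9q_S + q_S²). Setting ∂π_S/∂q_S = 0: 409 - 3q_S - (1/2)(q_V) = 0.
Vertex's first-order condition: 386 - 4q_V - (1/2)(q_S) = 0.
Rearranging gives the reaction functions q_S = (409 - (1/2)q_V)/3 and q_V = (386 - (1/2)q_S)/4.
Substituting one into the other gives q_S = 122.8085 and q_V = 81.1489.
Price P = 418 - (1/2)·203.9574 = 316.0213.
Vertex's profit: 316.0213·81.1489 - 32·81.1489 - (3/2)·81.1489² = 13170.2997.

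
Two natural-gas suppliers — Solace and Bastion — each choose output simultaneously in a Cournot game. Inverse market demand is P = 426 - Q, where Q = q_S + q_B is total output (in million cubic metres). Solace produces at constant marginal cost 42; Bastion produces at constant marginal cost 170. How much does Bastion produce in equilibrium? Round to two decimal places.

Solace's profit: π_S = (426 - Q)q_S - (42q_S). Setting ∂π_S/∂q_S = 0: 384 - 2q_S - (q_B) = 0.
Bastion's first-order condition: 256 - 2q_B - (q_S) = 0.
Rearranging gives the reaction functions q_S = (384 - q_B)/2 and q_B = (256 - q_S)/2.
Substituting one into the other gives q_S = 512/3 and q_B = 128/3.

42.67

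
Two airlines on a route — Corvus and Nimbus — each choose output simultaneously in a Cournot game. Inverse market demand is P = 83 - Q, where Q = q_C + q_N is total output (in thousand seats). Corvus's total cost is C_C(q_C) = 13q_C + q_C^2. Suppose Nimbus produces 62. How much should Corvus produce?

With the rival's output fixed at 62, Corvus's profit is π_C = (83 - 62 - q_C)q_C - (13q_C + q_C²) = (21 - q_C)q_C - (13q_C + q_C²).
∂π_C/∂q_C = 8 - 4q_C = 0, so q_C = 2.

2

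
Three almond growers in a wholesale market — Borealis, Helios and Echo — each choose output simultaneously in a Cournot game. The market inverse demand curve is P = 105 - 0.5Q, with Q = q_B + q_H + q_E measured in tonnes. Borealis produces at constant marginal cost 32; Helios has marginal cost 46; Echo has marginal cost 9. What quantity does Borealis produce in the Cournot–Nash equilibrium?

32

Borealis's profit: π_B = (105 - 0.5Q)q_B - (32q_B). Setting ∂π_B/∂q_B = 0: 73 - q_B - (1/2)(q_H + q_E) = 0.
Helios's first-order condition: 59 - q_H - (1/2)(q_B + q_E) = 0.
Echo's profit: π_E = (105 - 0.5Q)q_E - (9q_E). Setting ∂π_E/∂q_E = 0: 96 - q_E - (1/2)(q_B + q_H) = 0.
Adding the 3 conditions: 228 − Q − Q = 0, i.e. Q = 114.
Back-substituting: q_B = (73 − 57)/(1/2) = 32, q_H = (59 − 57)/(1/2) = 4, q_E = (96 − 57)/(1/2) = 78.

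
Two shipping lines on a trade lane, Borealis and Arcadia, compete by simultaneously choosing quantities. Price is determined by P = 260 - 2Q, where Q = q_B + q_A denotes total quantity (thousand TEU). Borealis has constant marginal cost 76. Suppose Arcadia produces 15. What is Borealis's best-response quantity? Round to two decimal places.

38.50

With the rival's output fixed at 15, Borealis's profit is π_B = (260 - 2·15 - 2q_B)q_B - (76q_B) = (230 - 2q_B)q_B - (76q_B).
∂π_B/∂q_B = 154 - 4q_B = 0, so q_B = 77/2.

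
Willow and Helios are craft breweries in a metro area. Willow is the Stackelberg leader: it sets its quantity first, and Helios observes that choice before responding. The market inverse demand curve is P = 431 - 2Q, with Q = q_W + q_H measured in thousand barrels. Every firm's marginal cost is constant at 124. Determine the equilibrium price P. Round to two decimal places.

Solve by backward induction. Given q_W, the follower Helios maximises π_H = (431 - 2q_W - 2q_H)q_H - 124q_H.
Setting the follower's marginal profit to zero, 307 - 2q_W - 4q_H = 0, i.e. q_H = (307 - 2q_W)/4.
The leader anticipates this reaction. Substituting into P = 431 - 2Q gives P = 555/2 - q_W, so π_W = (555/2 - q_W)q_W - 124q_W.
The leader's first-order condition 307/2 - 2q_W = 0 yields q_W = 307/4.
Then q_H = (307 - 2·(307/4))/4 = 307/8.
Total output Q = 921/8, so price P = 431 - 2·(921/8) = 803/4.

200.75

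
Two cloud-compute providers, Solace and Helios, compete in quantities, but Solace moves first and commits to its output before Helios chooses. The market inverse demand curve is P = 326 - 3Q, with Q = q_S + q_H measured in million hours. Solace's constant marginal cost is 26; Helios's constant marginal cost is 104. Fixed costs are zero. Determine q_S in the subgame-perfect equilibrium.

Solve by backward induction. Given q_S, the follower Helios maximises π_H = (326 - 3q_S - 3q_H)q_H - 104q_H.
Setting the follower's marginal profit to zero, 222 - 3q_S - 6q_H = 0, i.e. q_H = (222 - 3q_S)/6.
Solace substitutes q_H(q_S) into its own profit: π_S = q_S(326 - 3q_S - (222 - 3q_S)/2) - 26q_S = (215 - (3/2)q_S)q_S - 26q_S.
The leader's first-order condition 189 - 3q_S = 0 yields q_S = 63.
Then q_H = (222 - 3·63)/6 = 11/2.

63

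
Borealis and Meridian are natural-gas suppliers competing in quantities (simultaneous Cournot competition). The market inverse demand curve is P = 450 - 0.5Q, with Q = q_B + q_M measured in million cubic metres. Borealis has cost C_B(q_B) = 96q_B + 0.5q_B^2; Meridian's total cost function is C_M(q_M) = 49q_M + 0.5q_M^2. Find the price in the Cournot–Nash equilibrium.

Borealis's profit: π_B = (450 - 0.5Q)q_B - (96q_B + (1/2)q_B²). Setting ∂π_B/∂q_B = 0: 354 - 2q_B - (1/2)(q_M) = 0.
Meridian's first-order condition: 401 - 2q_M - (1/2)(q_B) = 0.
So q_B = (354 - (1/2)q_M)/2 and q_M = (401 - (1/2)q_B)/2.
Solving the pair: q_B = 406/3, q_M = 500/3.
Total output Q = 302, so price P = 450 - (1/2)·302 = 299.

299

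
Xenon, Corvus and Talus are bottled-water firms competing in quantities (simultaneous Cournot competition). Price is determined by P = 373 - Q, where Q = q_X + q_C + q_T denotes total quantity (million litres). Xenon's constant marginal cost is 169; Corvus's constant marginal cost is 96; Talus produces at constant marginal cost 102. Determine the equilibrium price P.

Xenon's profit: π_X = (373 - Q)q_X - (169q_X). Setting ∂π_X/∂q_X = 0: 204 - 2q_X - (q_C + q_T) = 0.
Corvus's profit: π_C = (373 - Q)q_C - (96q_C). Setting ∂π_C/∂q_C = 0: 277 - 2q_C - (q_X + q_T) = 0.
Talus's profit: π_T = (373 - Q)q_T - (102q_T). Setting ∂π_T/∂q_T = 0: 271 - 2q_T - (q_X + q_C) = 0.
Adding the 3 first-order conditions: 752 − 4Q = 0, so Q = 188.
Back-substituting: q_X = (204 − 188) = 16, q_C = (277 − 188) = 89, q_T = (271 − 188) = 83.
Total output Q = 188, so price P = 373 - 188 = 185.

185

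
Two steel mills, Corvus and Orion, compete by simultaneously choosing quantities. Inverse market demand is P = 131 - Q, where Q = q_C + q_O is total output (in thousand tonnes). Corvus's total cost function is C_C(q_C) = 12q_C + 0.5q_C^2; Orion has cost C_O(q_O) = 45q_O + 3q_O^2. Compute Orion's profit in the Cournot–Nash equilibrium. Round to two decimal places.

146.09

Corvus's profit: π_C = (131 - Q)q_C - (12q_C + (1/2)q_C²). Setting ∂π_C/∂q_C = 0: 119 - 3q_C - (q_O) = 0.
Orion's first-order condition: 86 - 8q_O - (q_C) = 0.
So q_C = (119 - q_O)/3 and q_O = (86 - q_C)/8.
Substituting one into the other gives q_C = 866/23 and q_O = 139/23.
Price P = 131 - 1005/23 = 87.3043.
Orion's profit: 87.3043·(139/23) - 45·(139/23) - 3(139/23)² = 146.0945.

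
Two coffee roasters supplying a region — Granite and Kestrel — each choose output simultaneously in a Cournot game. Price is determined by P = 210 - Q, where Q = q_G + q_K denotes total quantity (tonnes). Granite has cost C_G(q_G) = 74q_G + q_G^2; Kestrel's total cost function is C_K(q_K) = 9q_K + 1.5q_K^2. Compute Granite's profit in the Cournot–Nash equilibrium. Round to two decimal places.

Granite's profit: π_G = (210 - Q)q_G - (74q_G + q_G²). Setting ∂π_G/∂q_G = 0: 136 - 4q_G - (q_K) = 0.
Kestrel's first-order condition: 201 - 5q_K - (q_G) = 0.
So q_G = (136 - q_K)/4 and q_K = (201 - q_G)/5.
Solving the pair: q_G = 479/19, q_K = 668/19.
Price P = 210 - 1147/19 = 149.6316.
Granite's profit: 149.6316·(479/19) - 74·(479/19) - (479/19)² = 1271.1413.

1271.14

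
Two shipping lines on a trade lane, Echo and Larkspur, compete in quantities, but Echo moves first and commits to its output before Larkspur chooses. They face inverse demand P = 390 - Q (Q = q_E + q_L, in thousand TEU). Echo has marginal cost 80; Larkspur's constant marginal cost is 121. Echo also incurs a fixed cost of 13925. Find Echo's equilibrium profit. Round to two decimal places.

1475.13

The follower Larkspur best-responds to any q_E: π_L = (390 - Q)q_L - 121q_L.
Setting the follower's marginal profit to zero, 269 - q_E - 2q_L = 0, i.e. q_L = (269 - q_E)/2.
The leader anticipates this reaction. Substituting into P = 390 - Q gives P = 511/2 - (1/2)q_E, so π_E = (511/2 - (1/2)q_E)q_E - 80q_E.
Leader FOC: 351/2 - q_E = 0, so q_E = 351/2.
Then q_L = (269 - 351/2)/2 = 187/4.
Price P = 390 - 889/4 = 671/4.
Echo's profit: (671/4 - 80)·(351/2) - 13925 = 1475.1250.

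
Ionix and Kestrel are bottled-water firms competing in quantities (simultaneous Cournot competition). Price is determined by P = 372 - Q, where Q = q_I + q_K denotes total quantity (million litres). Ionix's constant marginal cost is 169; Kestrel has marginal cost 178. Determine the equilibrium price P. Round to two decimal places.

239.67

Ionix's profit: π_I = (372 - Q)q_I - (169q_I). Setting ∂π_I/∂q_I = 0: 203 - 2q_I - (q_K) = 0.
Kestrel's first-order condition: 194 - 2q_K - (q_I) = 0.
Best responses: q_I = (203 - q_K)/2, q_K = (194 - q_I)/2.
Substituting one into the other gives q_I = 212/3 and q_K = 185/3.
Total output Q = 397/3, so price P = 372 - 397/3 = 719/3.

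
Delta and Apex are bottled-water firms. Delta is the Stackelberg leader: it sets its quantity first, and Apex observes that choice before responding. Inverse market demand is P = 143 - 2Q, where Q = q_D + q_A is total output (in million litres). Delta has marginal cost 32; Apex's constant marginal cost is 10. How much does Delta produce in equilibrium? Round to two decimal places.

The follower Apex best-responds to any q_D: π_A = (143 - 2Q)q_A - 10q_A.
∂π_A/∂q_A = 133 - 2q_D - 4q_A = 0 gives the reaction function q_A = (133 - 2q_D)/4.
Delta substitutes q_A(q_D) into its own profit: π_D = q_D(143 - 2q_D - (133 - 2q_D)/2) - 32q_D = (153/2 - q_D)q_D - 32q_D.
Maximising: ∂π_D/∂q_D = 89/2 - 2q_D = 0, giving q_D = 89/4.
Then q_A = (133 - 2·(89/4))/4 = 177/8.

22.25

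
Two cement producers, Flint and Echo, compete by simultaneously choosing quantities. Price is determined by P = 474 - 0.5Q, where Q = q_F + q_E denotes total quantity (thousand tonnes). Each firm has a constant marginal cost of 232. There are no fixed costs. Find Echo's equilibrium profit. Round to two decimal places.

A representative firm's profit is π_i = q_i(474 - 0.5Q) - 232q_i.
Setting ∂π_i/∂q_i = 0 with rivals' quantities fixed: 242 - q_i - (1/2)q_j = 0.
With identical firms every q_j equals q_i, so q_j = q_i and 242 = (3/2)q_i, giving q_i = 484/3.
Price P = 474 - (1/2)·(968/3) = 938/3.
Echo's profit: (938/3 - 232)·(484/3) = 13014.2222.

13014.22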